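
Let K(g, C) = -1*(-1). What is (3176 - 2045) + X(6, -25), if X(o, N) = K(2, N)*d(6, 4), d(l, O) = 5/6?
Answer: 6791/6 ≈ 1131.8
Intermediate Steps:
d(l, O) = ⅚ (d(l, O) = 5*(⅙) = ⅚)
K(g, C) = 1
X(o, N) = ⅚ (X(o, N) = 1*(⅚) = ⅚)
(3176 - 2045) + X(6, -25) = (3176 - 2045) + ⅚ = 1131 + ⅚ = 6791/6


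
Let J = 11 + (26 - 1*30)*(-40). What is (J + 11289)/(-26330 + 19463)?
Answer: -3820/2289 ≈ -1.6689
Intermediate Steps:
J = 171 (J = 11 + (26 - 30)*(-40) = 11 - 4*(-40) = 11 + 160 = 171)
(J + 11289)/(-26330 + 19463) = (171 + 11289)/(-26330 + 19463) = 11460/(-6867) = 11460*(-1/6867) = -3820/2289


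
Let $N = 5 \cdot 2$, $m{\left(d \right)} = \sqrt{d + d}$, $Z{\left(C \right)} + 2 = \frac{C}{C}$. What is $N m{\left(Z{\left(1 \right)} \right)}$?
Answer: $10 i \sqrt{2} \approx 14.142 i$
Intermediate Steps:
$Z{\left(C \right)} = -1$ ($Z{\left(C \right)} = -2 + \frac{C}{C} = -2 + 1 = -1$)
$m{\left(d \right)} = \sqrt{2} \sqrt{d}$ ($m{\left(d \right)} = \sqrt{2 d} = \sqrt{2} \sqrt{d}$)
$N = 10$
$N m{\left(Z{\left(1 \right)} \right)} = 10 \sqrt{2} \sqrt{-1} = 10 \sqrt{2} i = 10 i \sqrt{2}$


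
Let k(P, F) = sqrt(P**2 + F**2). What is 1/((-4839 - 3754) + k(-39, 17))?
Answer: -8593/73837839 - sqrt(1810)/73837839 ≈ -0.00011695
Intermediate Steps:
k(P, F) = sqrt(F**2 + P**2)
1/((-4839 - 3754) + k(-39, 17)) = 1/((-4839 - 3754) + sqrt(17**2 + (-39)**2)) = 1/(-8593 + sqrt(289 + 1521)) = 1/(-8593 + sqrt(1810))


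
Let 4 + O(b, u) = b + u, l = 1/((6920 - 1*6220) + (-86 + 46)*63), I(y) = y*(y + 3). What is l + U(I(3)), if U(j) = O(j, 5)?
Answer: 34579/1820 ≈ 18.999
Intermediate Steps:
I(y) = y*(3 + y)
l = -1/1820 (l = 1/((6920 - 6220) - 40*63) = 1/(700 - 2520) = 1/(-1820) = -1/1820 ≈ -0.00054945)
O(b, u) = -4 + b + u (O(b, u) = -4 + (b + u) = -4 + b + u)
U(j) = 1 + j (U(j) = -4 + j + 5 = 1 + j)
l + U(I(3)) = -1/1820 + (1 + 3*(3 + 3)) = -1/1820 + (1 + 3*6) = -1/1820 + (1 + 18) = -1/1820 + 19 = 34579/1820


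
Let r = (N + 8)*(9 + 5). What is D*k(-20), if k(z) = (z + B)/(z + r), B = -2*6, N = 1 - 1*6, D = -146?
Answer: 2336/11 ≈ 212.36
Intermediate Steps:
N = -5 (N = 1 - 6 = -5)
B = -12
r = 42 (r = (-5 + 8)*(9 + 5) = 3*14 = 42)
k(z) = (-12 + z)/(42 + z) (k(z) = (z - 12)/(z + 42) = (-12 + z)/(42 + z))
D*k(-20) = -146*(-12 - 20)/(42 - 20) = -146*(-32)/22 = -73*(-32)/11 = -146*(-16/11) = 2336/11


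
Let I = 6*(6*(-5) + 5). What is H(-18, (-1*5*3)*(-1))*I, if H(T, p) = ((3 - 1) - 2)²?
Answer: 0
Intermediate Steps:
H(T, p) = 0 (H(T, p) = (2 - 2)² = 0² = 0)
I = -150 (I = 6*(-30 + 5) = 6*(-25) = -150)
H(-18, (-1*5*3)*(-1))*I = 0*(-150) = 0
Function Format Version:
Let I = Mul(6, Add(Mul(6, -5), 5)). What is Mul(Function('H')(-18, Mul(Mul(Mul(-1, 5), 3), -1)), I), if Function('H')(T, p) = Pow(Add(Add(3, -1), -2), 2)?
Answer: 0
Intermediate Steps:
Function('H')(T, p) = 0 (Function('H')(T, p) = Pow(Add(2, -2), 2) = Pow(0, 2) = 0)
I = -150 (I = Mul(6, Add(-30, 5)) = Mul(6, -25) = -150)
Mul(Function('H')(-18, Mul(Mul(Mul(-1, 5), 3), -1)), I) = Mul(0, -150) = 0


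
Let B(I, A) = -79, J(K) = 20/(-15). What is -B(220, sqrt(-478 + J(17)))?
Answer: 79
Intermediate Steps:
J(K) = -4/3 (J(K) = 20*(-1/15) = -4/3)
-B(220, sqrt(-478 + J(17))) = -1*(-79) = 79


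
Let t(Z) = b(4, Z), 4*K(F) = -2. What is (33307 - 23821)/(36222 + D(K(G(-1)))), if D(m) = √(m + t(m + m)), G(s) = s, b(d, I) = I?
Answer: 229067928/874688857 - 3162*I*√6/874688857 ≈ 0.26189 - 8.8549e-6*I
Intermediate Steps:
K(F) = -½ (K(F) = (¼)*(-2) = -½)
t(Z) = Z
D(m) = √3*√m (D(m) = √(m + (m + m)) = √(m + 2*m) = √(3*m) = √3*√m)
(33307 - 23821)/(36222 + D(K(G(-1)))) = (33307 - 23821)/(36222 + √3*√(-½)) = 9486/(36222 + √3*(I*√2/2)) = 9486/(36222 + I*√6/2)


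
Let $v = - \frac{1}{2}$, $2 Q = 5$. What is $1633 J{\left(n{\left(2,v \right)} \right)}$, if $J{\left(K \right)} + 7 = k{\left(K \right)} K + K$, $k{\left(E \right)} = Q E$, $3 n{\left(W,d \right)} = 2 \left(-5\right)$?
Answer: $\frac{256381}{9} \approx 28487.0$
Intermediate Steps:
$Q = \frac{5}{2}$ ($Q = \frac{1}{2} \cdot 5 = \frac{5}{2} \approx 2.5$)
$v = - \frac{1}{2}$ ($v = \left(-1\right) \frac{1}{2} = - \frac{1}{2} \approx -0.5$)
$n{\left(W,d \right)} = - \frac{10}{3}$ ($n{\left(W,d \right)} = \frac{2 \left(-5\right)}{3} = \frac{1}{3} \left(-10\right) = - \frac{10}{3}$)
$k{\left(E \right)} = \frac{5 E}{2}$
$J{\left(K \right)} = -7 + K + \frac{5 K^{2}}{2}$ ($J{\left(K \right)} = -7 + \left(\frac{5 K}{2} K + K\right) = -7 + \left(\frac{5 K^{2}}{2} + K\right) = -7 + \left(K + \frac{5 K^{2}}{2}\right) = -7 + K + \frac{5 K^{2}}{2}$)
$1633 J{\left(n{\left(2,v \right)} \right)} = 1633 \left(-7 - \frac{10}{3} + \frac{5 \left(- \frac{10}{3}\right)^{2}}{2}\right) = 1633 \left(-7 - \frac{10}{3} + \frac{5}{2} \cdot \frac{100}{9}\right) = 1633 \left(-7 - \frac{10}{3} + \frac{250}{9}\right) = 1633 \cdot \frac{157}{9} = \frac{256381}{9}$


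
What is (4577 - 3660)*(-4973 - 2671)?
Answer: -7009548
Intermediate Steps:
(4577 - 3660)*(-4973 - 2671) = 917*(-7644) = -7009548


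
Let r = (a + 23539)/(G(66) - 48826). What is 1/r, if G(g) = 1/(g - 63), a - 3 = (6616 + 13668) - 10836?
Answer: -146477/98970 ≈ -1.4800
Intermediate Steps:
a = 9451 (a = 3 + ((6616 + 13668) - 10836) = 3 + (20284 - 10836) = 3 + 9448 = 9451)
G(g) = 1/(-63 + g)
r = -98970/146477 (r = (9451 + 23539)/(1/(-63 + 66) - 48826) = 32990/(1/3 - 48826) = 32990/(⅓ - 48826) = 32990/(-146477/3) = 32990*(-3/146477) = -98970/146477 ≈ -0.67567)
1/r = 1/(-98970/146477) = -146477/98970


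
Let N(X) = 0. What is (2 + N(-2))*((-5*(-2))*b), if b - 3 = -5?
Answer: -40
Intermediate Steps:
b = -2 (b = 3 - 5 = -2)
(2 + N(-2))*((-5*(-2))*b) = (2 + 0)*(-5*(-2)*(-2)) = 2*(10*(-2)) = 2*(-20) = -40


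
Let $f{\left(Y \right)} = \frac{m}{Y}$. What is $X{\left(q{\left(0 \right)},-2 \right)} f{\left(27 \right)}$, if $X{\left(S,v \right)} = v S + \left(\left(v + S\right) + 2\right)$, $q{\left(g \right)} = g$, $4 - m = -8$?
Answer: $0$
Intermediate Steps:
$m = 12$ ($m = 4 - -8 = 4 + 8 = 12$)
$X{\left(S,v \right)} = 2 + S + v + S v$ ($X{\left(S,v \right)} = S v + \left(\left(S + v\right) + 2\right) = S v + \left(2 + S + v\right) = 2 + S + v + S v$)
$f{\left(Y \right)} = \frac{12}{Y}$
$X{\left(q{\left(0 \right)},-2 \right)} f{\left(27 \right)} = \left(2 + 0 - 2 + 0 \left(-2\right)\right) \frac{12}{27} = \left(2 + 0 - 2 + 0\right) 12 \cdot \frac{1}{27} = 0 \cdot \frac{4}{9} = 0$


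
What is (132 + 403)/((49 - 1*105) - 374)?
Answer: -107/86 ≈ -1.2442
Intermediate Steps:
(132 + 403)/((49 - 1*105) - 374) = 535/((49 - 105) - 374) = 535/(-56 - 374) = 535/(-430) = 535*(-1/430) = -107/86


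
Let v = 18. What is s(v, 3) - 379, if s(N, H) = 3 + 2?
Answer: -374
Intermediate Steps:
s(N, H) = 5
s(v, 3) - 379 = 5 - 379 = -374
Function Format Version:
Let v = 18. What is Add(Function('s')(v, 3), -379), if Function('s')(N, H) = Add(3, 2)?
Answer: -374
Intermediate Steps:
Function('s')(N, H) = 5
Add(Function('s')(v, 3), -379) = Add(5, -379) = -374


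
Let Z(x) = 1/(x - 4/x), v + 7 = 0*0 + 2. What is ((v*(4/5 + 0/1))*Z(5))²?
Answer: 400/441 ≈ 0.90703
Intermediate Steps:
v = -5 (v = -7 + (0*0 + 2) = -7 + (0 + 2) = -7 + 2 = -5)
((v*(4/5 + 0/1))*Z(5))² = ((-5*(4/5 + 0/1))*(5/(-4 + 5²)))² = ((-5*(4*(⅕) + 0*1))*(5/(-4 + 25)))² = ((-5*(⅘ + 0))*(5/21))² = ((-5*⅘)*(5*(1/21)))² = (-4*5/21)² = (-20/21)² = 400/441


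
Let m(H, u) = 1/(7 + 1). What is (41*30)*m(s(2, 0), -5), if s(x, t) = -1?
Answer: 615/4 ≈ 153.75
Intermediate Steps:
m(H, u) = ⅛ (m(H, u) = 1/8 = ⅛)
(41*30)*m(s(2, 0), -5) = (41*30)*(⅛) = 1230*(⅛) = 615/4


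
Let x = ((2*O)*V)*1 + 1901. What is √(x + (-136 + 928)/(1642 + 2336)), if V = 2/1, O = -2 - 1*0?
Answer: √92465737/221 ≈ 43.511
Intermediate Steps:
O = -2 (O = -2 + 0 = -2)
V = 2 (V = 2*1 = 2)
x = 1893 (x = ((2*(-2))*2)*1 + 1901 = -4*2*1 + 1901 = -8*1 + 1901 = -8 + 1901 = 1893)
√(x + (-136 + 928)/(1642 + 2336)) = √(1893 + (-136 + 928)/(1642 + 2336)) = √(1893 + 792/3978) = √(1893 + 792*(1/3978)) = √(1893 + 44/221) = √(418397/221) = √92465737/221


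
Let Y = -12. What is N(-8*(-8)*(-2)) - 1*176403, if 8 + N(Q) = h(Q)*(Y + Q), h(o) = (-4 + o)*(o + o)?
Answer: -4907291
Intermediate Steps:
h(o) = 2*o*(-4 + o) (h(o) = (-4 + o)*(2*o) = 2*o*(-4 + o))
N(Q) = -8 + 2*Q*(-12 + Q)*(-4 + Q) (N(Q) = -8 + (2*Q*(-4 + Q))*(-12 + Q) = -8 + 2*Q*(-12 + Q)*(-4 + Q))
N(-8*(-8)*(-2)) - 1*176403 = (-8 - 32*(-8*(-8)*(-2))² + 2*(-8*(-8)*(-2))³ + 96*(-8*(-8)*(-2))) - 1*176403 = (-8 - 32*(64*(-2))² + 2*(64*(-2))³ + 96*(64*(-2))) - 176403 = (-8 - 32*(-128)² + 2*(-128)³ + 96*(-128)) - 176403 = (-8 - 32*16384 + 2*(-2097152) - 12288) - 176403 = (-8 - 524288 - 4194304 - 12288) - 176403 = -4730888 - 176403 = -4907291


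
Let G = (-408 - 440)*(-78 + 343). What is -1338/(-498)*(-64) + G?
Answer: -18666032/83 ≈ -2.2489e+5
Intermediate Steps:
G = -224720 (G = -848*265 = -224720)
-1338/(-498)*(-64) + G = -1338/(-498)*(-64) - 224720 = -1338*(-1/498)*(-64) - 224720 = (223/83)*(-64) - 224720 = -14272/83 - 224720 = -18666032/83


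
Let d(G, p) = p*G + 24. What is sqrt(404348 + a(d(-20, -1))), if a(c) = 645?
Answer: sqrt(404993) ≈ 636.39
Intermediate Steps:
d(G, p) = 24 + G*p (d(G, p) = G*p + 24 = 24 + G*p)
sqrt(404348 + a(d(-20, -1))) = sqrt(404348 + 645) = sqrt(404993)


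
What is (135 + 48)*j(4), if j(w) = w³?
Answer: 11712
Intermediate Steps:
(135 + 48)*j(4) = (135 + 48)*4³ = 183*64 = 11712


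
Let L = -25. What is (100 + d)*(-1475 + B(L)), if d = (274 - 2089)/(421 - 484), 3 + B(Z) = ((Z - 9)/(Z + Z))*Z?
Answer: -4043975/21 ≈ -1.9257e+5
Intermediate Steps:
B(Z) = -15/2 + Z/2 (B(Z) = -3 + ((Z - 9)/(Z + Z))*Z = -3 + ((-9 + Z)/((2*Z)))*Z = -3 + ((-9 + Z)*(1/(2*Z)))*Z = -3 + ((-9 + Z)/(2*Z))*Z = -3 + (-9/2 + Z/2) = -15/2 + Z/2)
d = 605/21 (d = -1815/(-63) = -1815*(-1/63) = 605/21 ≈ 28.810)
(100 + d)*(-1475 + B(L)) = (100 + 605/21)*(-1475 + (-15/2 + (½)*(-25))) = 2705*(-1475 + (-15/2 - 25/2))/21 = 2705*(-1475 - 20)/21 = (2705/21)*(-1495) = -4043975/21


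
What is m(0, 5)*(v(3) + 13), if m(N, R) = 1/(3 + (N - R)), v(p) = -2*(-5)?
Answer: -23/2 ≈ -11.500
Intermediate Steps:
v(p) = 10
m(N, R) = 1/(3 + N - R)
m(0, 5)*(v(3) + 13) = (10 + 13)/(3 + 0 - 1*5) = 23/(3 + 0 - 5) = 23/(-2) = -1/2*23 = -23/2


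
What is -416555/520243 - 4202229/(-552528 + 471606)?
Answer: 717490585979/14033034682 ≈ 51.129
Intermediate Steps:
-416555/520243 - 4202229/(-552528 + 471606) = -416555*1/520243 - 4202229/(-80922) = -416555/520243 - 4202229*(-1/80922) = -416555/520243 + 1400743/26974 = 717490585979/14033034682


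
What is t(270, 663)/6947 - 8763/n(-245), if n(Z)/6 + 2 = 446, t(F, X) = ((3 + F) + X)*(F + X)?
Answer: 755187557/6168936 ≈ 122.42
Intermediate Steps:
t(F, X) = (F + X)*(3 + F + X) (t(F, X) = (3 + F + X)*(F + X) = (F + X)*(3 + F + X))
n(Z) = 2664 (n(Z) = -12 + 6*446 = -12 + 2676 = 2664)
t(270, 663)/6947 - 8763/n(-245) = (270² + 663² + 3*270 + 3*663 + 2*270*663)/6947 - 8763/2664 = (72900 + 439569 + 810 + 1989 + 358020)*(1/6947) - 8763*1/2664 = 873288*(1/6947) - 2921/888 = 873288/6947 - 2921/888 = 755187557/6168936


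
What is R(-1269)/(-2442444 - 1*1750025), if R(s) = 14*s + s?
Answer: 19035/4192469 ≈ 0.0045403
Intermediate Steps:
R(s) = 15*s
R(-1269)/(-2442444 - 1*1750025) = (15*(-1269))/(-2442444 - 1*1750025) = -19035/(-2442444 - 1750025) = -19035/(-4192469) = -19035*(-1/4192469) = 19035/4192469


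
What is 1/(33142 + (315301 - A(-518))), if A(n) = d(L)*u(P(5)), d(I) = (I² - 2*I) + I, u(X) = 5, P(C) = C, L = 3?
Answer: 1/348413 ≈ 2.8702e-6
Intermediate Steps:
d(I) = I² - I
A(n) = 30 (A(n) = (3*(-1 + 3))*5 = (3*2)*5 = 6*5 = 30)
1/(33142 + (315301 - A(-518))) = 1/(33142 + (315301 - 1*30)) = 1/(33142 + (315301 - 30)) = 1/(33142 + 315271) = 1/348413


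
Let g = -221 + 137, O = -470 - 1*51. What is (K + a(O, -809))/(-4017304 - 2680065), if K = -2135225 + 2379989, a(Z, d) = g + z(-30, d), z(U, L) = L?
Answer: -243871/6697369 ≈ -0.036413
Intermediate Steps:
O = -521 (O = -470 - 51 = -521)
g = -84
a(Z, d) = -84 + d
K = 244764
(K + a(O, -809))/(-4017304 - 2680065) = (244764 + (-84 - 809))/(-4017304 - 2680065) = (244764 - 893)/(-6697369) = 243871*(-1/6697369) = -243871/6697369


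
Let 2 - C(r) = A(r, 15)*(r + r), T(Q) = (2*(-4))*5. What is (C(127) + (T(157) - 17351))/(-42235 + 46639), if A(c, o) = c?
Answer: -16549/1468 ≈ -11.273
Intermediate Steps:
T(Q) = -40 (T(Q) = -8*5 = -40)
C(r) = 2 - 2*r**2 (C(r) = 2 - r*(r + r) = 2 - r*2*r = 2 - 2*r**2)
(C(127) + (T(157) - 17351))/(-42235 + 46639) = ((2 - 2*127**2) + (-40 - 17351))/(-42235 + 46639) = ((2 - 2*16129) - 17391)/4404 = ((2 - 32258) - 17391)*(1/4404) = (-32256 - 17391)*(1/4404) = -49647*1/4404 = -16549/1468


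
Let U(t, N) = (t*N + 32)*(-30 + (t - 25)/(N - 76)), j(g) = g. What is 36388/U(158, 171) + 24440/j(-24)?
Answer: -107434037/105495 ≈ -1018.4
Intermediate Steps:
U(t, N) = (-30 + (-25 + t)/(-76 + N))*(32 + N*t) (U(t, N) = (N*t + 32)*(-30 + (-25 + t)/(-76 + N)) = (32 + N*t)*(-30 + (-25 + t)/(-76 + N)) = (-30 + (-25 + t)/(-76 + N))*(32 + N*t))
36388/U(158, 171) + 24440/j(-24) = 36388/(((72160 - 960*171 + 32*158 + 171*158² - 30*158*171² + 2255*171*158)/(-76 + 171))) + 24440/(-24) = 36388/(((72160 - 164160 + 5056 + 171*24964 - 30*158*29241 + 60925590)/95)) + 24440*(-1/24) = 36388/(((72160 - 164160 + 5056 + 4268844 - 138602340 + 60925590)/95)) - 3055/3 = 36388/(((1/95)*(-73494850))) - 3055/3 = 36388/(-773630) - 3055/3 = 36388*(-1/773630) - 3055/3 = -1654/35165 - 3055/3 = -107434037/105495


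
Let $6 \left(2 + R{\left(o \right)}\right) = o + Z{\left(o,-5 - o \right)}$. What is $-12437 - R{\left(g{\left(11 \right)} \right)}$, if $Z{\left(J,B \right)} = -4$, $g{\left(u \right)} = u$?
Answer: $- \frac{74617}{6} \approx -12436.0$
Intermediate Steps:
$R{\left(o \right)} = - \frac{8}{3} + \frac{o}{6}$ ($R{\left(o \right)} = -2 + \frac{o - 4}{6} = -2 + \frac{-4 + o}{6} = -2 + \left(- \frac{2}{3} + \frac{o}{6}\right) = - \frac{8}{3} + \frac{o}{6}$)
$-12437 - R{\left(g{\left(11 \right)} \right)} = -12437 - \left(- \frac{8}{3} + \frac{1}{6} \cdot 11\right) = -12437 - \left(- \frac{8}{3} + \frac{11}{6}\right) = -12437 - - \frac{5}{6} = -12437 + \frac{5}{6} = - \frac{74617}{6}$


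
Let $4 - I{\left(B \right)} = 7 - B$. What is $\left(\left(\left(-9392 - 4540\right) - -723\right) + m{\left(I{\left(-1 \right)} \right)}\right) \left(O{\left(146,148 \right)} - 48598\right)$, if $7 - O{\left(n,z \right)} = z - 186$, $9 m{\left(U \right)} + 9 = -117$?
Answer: $642016319$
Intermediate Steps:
$I{\left(B \right)} = -3 + B$ ($I{\left(B \right)} = 4 - \left(7 - B\right) = 4 + \left(-7 + B\right) = -3 + B$)
$m{\left(U \right)} = -14$ ($m{\left(U \right)} = -1 + \frac{1}{9} \left(-117\right) = -1 - 13 = -14$)
$O{\left(n,z \right)} = 193 - z$ ($O{\left(n,z \right)} = 7 - \left(z - 186\right) = 7 - \left(-186 + z\right) = 193 - z$)
$\left(\left(\left(-9392 - 4540\right) - -723\right) + m{\left(I{\left(-1 \right)} \right)}\right) \left(O{\left(146,148 \right)} - 48598\right) = \left(\left(\left(-9392 - 4540\right) - -723\right) - 14\right) \left(\left(193 - 148\right) - 48598\right) = \left(\left(\left(-9392 - 4540\right) + 723\right) - 14\right) \left(\left(193 - 148\right) - 48598\right) = \left(\left(-13932 + 723\right) - 14\right) \left(45 - 48598\right) = \left(-13209 - 14\right) \left(-48553\right) = \left(-13223\right) \left(-48553\right) = 642016319$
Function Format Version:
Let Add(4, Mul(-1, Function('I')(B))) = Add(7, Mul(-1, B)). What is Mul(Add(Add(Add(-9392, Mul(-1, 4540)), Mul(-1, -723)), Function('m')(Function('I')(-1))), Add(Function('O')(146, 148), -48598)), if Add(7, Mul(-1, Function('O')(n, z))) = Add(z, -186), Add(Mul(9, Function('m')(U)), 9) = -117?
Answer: 642016319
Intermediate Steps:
Function('I')(B) = Add(-3, B) (Function('I')(B) = Add(4, Mul(-1, Add(7, Mul(-1, B)))) = Add(4, Add(-7, B)) = Add(-3, B))
Function('m')(U) = -14 (Function('m')(U) = Add(-1, Mul(Rational(1, 9), -117)) = Add(-1, -13) = -14)
Function('O')(n, z) = Add(193, Mul(-1, z)) (Function('O')(n, z) = Add(7, Mul(-1, Add(z, -186))) = Add(7, Mul(-1, Add(-186, z))) = Add(7, Add(186, Mul(-1, z))) = Add(193, Mul(-1, z)))
Mul(Add(Add(Add(-9392, Mul(-1, 4540)), Mul(-1, -723)), Function('m')(Function('I')(-1))), Add(Function('O')(146, 148), -48598)) = Mul(Add(Add(Add(-9392, Mul(-1, 4540)), Mul(-1, -723)), -14), Add(Add(193, Mul(-1, 148)), -48598)) = Mul(Add(Add(Add(-9392, -4540), 723), -14), Add(Add(193, -148), -48598)) = Mul(Add(Add(-13932, 723), -14), Add(45, -48598)) = Mul(Add(-13209, -14), -48553) = Mul(-13223, -48553) = 642016319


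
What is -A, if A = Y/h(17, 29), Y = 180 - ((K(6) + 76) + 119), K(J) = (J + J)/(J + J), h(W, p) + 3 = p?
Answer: 8/13 ≈ 0.61539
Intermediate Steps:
h(W, p) = -3 + p
K(J) = 1 (K(J) = (2*J)/((2*J)) = (2*J)*(1/(2*J)) = 1)
Y = -16 (Y = 180 - ((1 + 76) + 119) = 180 - (77 + 119) = 180 - 1*196 = 180 - 196 = -16)
A = -8/13 (A = -16/(-3 + 29) = -16/26 = -16*1/26 = -8/13 ≈ -0.61539)
-A = -1*(-8/13) = 8/13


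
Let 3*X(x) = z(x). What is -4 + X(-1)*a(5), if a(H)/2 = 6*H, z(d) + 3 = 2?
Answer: -24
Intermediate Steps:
z(d) = -1 (z(d) = -3 + 2 = -1)
X(x) = -1/3 (X(x) = (1/3)*(-1) = -1/3)
a(H) = 12*H (a(H) = 2*(6*H) = 12*H)
-4 + X(-1)*a(5) = -4 - 4*5 = -4 - 1/3*60 = -4 - 20 = -24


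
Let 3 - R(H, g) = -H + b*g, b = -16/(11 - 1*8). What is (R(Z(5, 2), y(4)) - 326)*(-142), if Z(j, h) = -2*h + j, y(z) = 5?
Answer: 125812/3 ≈ 41937.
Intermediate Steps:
b = -16/3 (b = -16/(11 - 8) = -16/3 ≈ -5.3333)
Z(j, h) = j - 2*h
R(H, g) = 3 + H + 16*g/3 (R(H, g) = 3 - (-H - 16*g/3) = 3 + (H + 16*g/3) = 3 + H + 16*g/3)
(R(Z(5, 2), y(4)) - 326)*(-142) = ((3 + (5 - 2*2) + (16/3)*5) - 326)*(-142) = ((3 + (5 - 4) + 80/3) - 326)*(-142) = ((3 + 1 + 80/3) - 326)*(-142) = (92/3 - 326)*(-142) = -886/3*(-142) = 125812/3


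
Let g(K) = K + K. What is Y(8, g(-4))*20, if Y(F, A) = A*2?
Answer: -320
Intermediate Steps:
g(K) = 2*K
Y(F, A) = 2*A
Y(8, g(-4))*20 = (2*(2*(-4)))*20 = (2*(-8))*20 = -16*20 = -320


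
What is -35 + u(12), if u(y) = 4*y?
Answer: 13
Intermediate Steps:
-35 + u(12) = -35 + 4*12 = -35 + 48 = 13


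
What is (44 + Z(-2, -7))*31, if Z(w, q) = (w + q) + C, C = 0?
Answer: 1085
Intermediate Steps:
Z(w, q) = q + w (Z(w, q) = (w + q) + 0 = (q + w) + 0 = q + w)
(44 + Z(-2, -7))*31 = (44 + (-7 - 2))*31 = (44 - 9)*31 = 35*31 = 1085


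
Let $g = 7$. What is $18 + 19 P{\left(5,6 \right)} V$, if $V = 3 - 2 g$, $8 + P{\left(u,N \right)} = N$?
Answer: $436$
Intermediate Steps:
$P{\left(u,N \right)} = -8 + N$
$V = -11$ ($V = 3 - 14 = -11$)
$18 + 19 P{\left(5,6 \right)} V = 18 + 19 \left(-8 + 6\right) \left(-11\right) = 18 + 19 \left(-2\right) \left(-11\right) = 18 - -418 = 18 + 418 = 436$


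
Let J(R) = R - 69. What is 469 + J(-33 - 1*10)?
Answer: 357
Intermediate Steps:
J(R) = -69 + R
469 + J(-33 - 1*10) = 469 + (-69 + (-33 - 1*10)) = 469 + (-69 + (-33 - 10)) = 469 + (-69 - 43) = 469 - 112 = 357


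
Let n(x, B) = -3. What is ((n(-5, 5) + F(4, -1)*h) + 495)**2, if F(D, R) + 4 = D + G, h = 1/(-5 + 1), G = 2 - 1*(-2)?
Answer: 241081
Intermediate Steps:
G = 4 (G = 2 + 2 = 4)
h = -1/4 (h = 1/(-4) = -1/4 ≈ -0.25000)
F(D, R) = D (F(D, R) = -4 + (D + 4) = -4 + (4 + D) = D)
((n(-5, 5) + F(4, -1)*h) + 495)**2 = ((-3 + 4*(-1/4)) + 495)**2 = ((-3 - 1) + 495)**2 = (-4 + 495)**2 = 491**2 = 241081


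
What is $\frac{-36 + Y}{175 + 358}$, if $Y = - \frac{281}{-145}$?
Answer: $- \frac{4939}{77285} \approx -0.063906$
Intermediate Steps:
$Y = \frac{281}{145}$ ($Y = \left(-281\right) \left(- \frac{1}{145}\right) = \frac{281}{145} \approx 1.9379$)
$\frac{-36 + Y}{175 + 358} = \frac{-36 + \frac{281}{145}}{175 + 358} = - \frac{4939}{145 \cdot 533} = \left(- \frac{4939}{145}\right) \frac{1}{533} = - \frac{4939}{77285}$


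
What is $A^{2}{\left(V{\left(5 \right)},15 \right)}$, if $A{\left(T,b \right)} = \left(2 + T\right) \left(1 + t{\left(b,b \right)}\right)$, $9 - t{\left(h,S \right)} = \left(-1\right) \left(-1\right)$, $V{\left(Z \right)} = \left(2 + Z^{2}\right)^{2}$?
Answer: $43283241$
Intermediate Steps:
$t{\left(h,S \right)} = 8$ ($t{\left(h,S \right)} = 9 - \left(-1\right) \left(-1\right) = 9 - 1 = 8$)
$A{\left(T,b \right)} = 18 + 9 T$ ($A{\left(T,b \right)} = \left(2 + T\right) \left(1 + 8\right) = \left(2 + T\right) 9 = 18 + 9 T$)
$A^{2}{\left(V{\left(5 \right)},15 \right)} = \left(18 + 9 \left(2 + 5^{2}\right)^{2}\right)^{2} = \left(18 + 9 \left(2 + 25\right)^{2}\right)^{2} = \left(18 + 9 \cdot 27^{2}\right)^{2} = \left(18 + 9 \cdot 729\right)^{2} = \left(18 + 6561\right)^{2} = 6579^{2} = 43283241$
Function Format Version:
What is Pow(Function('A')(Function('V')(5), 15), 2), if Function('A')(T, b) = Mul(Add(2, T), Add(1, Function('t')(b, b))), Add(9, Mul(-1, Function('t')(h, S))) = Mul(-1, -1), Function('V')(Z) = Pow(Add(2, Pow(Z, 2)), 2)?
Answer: 43283241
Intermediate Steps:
Function('t')(h, S) = 8 (Function('t')(h, S) = Add(9, Mul(-1, Mul(-1, -1))) = Add(9, Mul(-1, 1)) = Add(9, -1) = 8)
Function('A')(T, b) = Add(18, Mul(9, T)) (Function('A')(T, b) = Mul(Add(2, T), Add(1, 8)) = Mul(Add(2, T), 9) = Add(18, Mul(9, T)))
Pow(Function('A')(Function('V')(5), 15), 2) = Pow(Add(18, Mul(9, Pow(Add(2, Pow(5, 2)), 2))), 2) = Pow(Add(18, Mul(9, Pow(Add(2, 25), 2))), 2) = Pow(Add(18, Mul(9, Pow(27, 2))), 2) = Pow(Add(18, Mul(9, 729)), 2) = Pow(Add(18, 6561), 2) = Pow(6579, 2) = 43283241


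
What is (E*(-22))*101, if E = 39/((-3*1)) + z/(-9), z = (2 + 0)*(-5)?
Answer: 237754/9 ≈ 26417.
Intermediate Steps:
z = -10 (z = 2*(-5) = -10)
E = -107/9 (E = 39/((-3*1)) - 10/(-9) = 39/(-3) - 10*(-⅑) = 39*(-⅓) + 10/9 = -13 + 10/9 = -107/9 ≈ -11.889)
(E*(-22))*101 = -107/9*(-22)*101 = (2354/9)*101 = 237754/9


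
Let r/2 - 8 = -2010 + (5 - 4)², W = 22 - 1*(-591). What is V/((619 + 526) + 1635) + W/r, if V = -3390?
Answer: -381773/278139 ≈ -1.3726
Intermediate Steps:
W = 613 (W = 22 + 591 = 613)
r = -4002 (r = 16 + 2*(-2010 + (5 - 4)²) = 16 + 2*(-2010 + 1²) = 16 + 2*(-2010 + 1) = 16 + 2*(-2009) = 16 - 4018 = -4002)
V/((619 + 526) + 1635) + W/r = -3390/((619 + 526) + 1635) + 613/(-4002) = -3390/(1145 + 1635) + 613*(-1/4002) = -3390/2780 - 613/4002 = -3390*1/2780 - 613/4002 = -339/278 - 613/4002 = -381773/278139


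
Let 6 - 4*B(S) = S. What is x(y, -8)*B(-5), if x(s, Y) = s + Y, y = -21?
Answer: -319/4 ≈ -79.750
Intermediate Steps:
x(s, Y) = Y + s
B(S) = 3/2 - S/4
x(y, -8)*B(-5) = (-8 - 21)*(3/2 - ¼*(-5)) = -29*(3/2 + 5/4) = -29*11/4 = -319/4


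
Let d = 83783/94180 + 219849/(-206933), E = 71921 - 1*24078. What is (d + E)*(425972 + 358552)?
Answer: 182873812204148170209/4872237485 ≈ 3.7534e+10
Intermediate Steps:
E = 47843 (E = 71921 - 24078 = 47843)
d = -3367911281/19488949940 (d = 83783*(1/94180) + 219849*(-1/206933) = 83783/94180 - 219849/206933 = -3367911281/19488949940 ≈ -0.17281)
(d + E)*(425972 + 358552) = (-3367911281/19488949940 + 47843)*(425972 + 358552) = (932406464068139/19488949940)*784524 = 182873812204148170209/4872237485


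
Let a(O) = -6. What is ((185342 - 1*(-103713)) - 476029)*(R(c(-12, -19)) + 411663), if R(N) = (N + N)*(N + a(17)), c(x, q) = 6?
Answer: -76970277762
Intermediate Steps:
R(N) = 2*N*(-6 + N) (R(N) = (N + N)*(N - 6) = (2*N)*(-6 + N) = 2*N*(-6 + N))
((185342 - 1*(-103713)) - 476029)*(R(c(-12, -19)) + 411663) = ((185342 - 1*(-103713)) - 476029)*(2*6*(-6 + 6) + 411663) = ((185342 + 103713) - 476029)*(2*6*0 + 411663) = (289055 - 476029)*(0 + 411663) = -186974*411663 = -76970277762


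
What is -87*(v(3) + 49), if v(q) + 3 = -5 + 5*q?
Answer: -4872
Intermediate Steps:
v(q) = -8 + 5*q (v(q) = -3 + (-5 + 5*q) = -8 + 5*q)
-87*(v(3) + 49) = -87*((-8 + 5*3) + 49) = -87*((-8 + 15) + 49) = -87*(7 + 49) = -87*56 = -4872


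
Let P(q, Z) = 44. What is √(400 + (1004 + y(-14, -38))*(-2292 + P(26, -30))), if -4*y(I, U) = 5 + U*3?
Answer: 5*I*√92714 ≈ 1522.4*I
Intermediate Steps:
y(I, U) = -5/4 - 3*U/4 (y(I, U) = -(5 + U*3)/4 = -(5 + 3*U)/4 = -5/4 - 3*U/4)
√(400 + (1004 + y(-14, -38))*(-2292 + P(26, -30))) = √(400 + (1004 + (-5/4 - ¾*(-38)))*(-2292 + 44)) = √(400 + (1004 + (-5/4 + 57/2))*(-2248)) = √(400 + (1004 + 109/4)*(-2248)) = √(400 + (4125/4)*(-2248)) = √(400 - 2318250) = √(-2317850) = 5*I*√92714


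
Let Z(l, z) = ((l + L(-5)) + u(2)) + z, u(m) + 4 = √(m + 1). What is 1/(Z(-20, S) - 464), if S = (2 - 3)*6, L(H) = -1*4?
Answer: -166/82667 - √3/248001 ≈ -0.0020150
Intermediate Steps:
L(H) = -4
u(m) = -4 + √(1 + m) (u(m) = -4 + √(m + 1) = -4 + √(1 + m))
S = -6 (S = -1*6 = -6)
Z(l, z) = -8 + l + z + √3 (Z(l, z) = ((l - 4) + (-4 + √(1 + 2))) + z = ((-4 + l) + (-4 + √3)) + z = (-8 + l + √3) + z = -8 + l + z + √3)
1/(Z(-20, S) - 464) = 1/((-8 - 20 - 6 + √3) - 464) = 1/((-34 + √3) - 464) = 1/(-498 + √3)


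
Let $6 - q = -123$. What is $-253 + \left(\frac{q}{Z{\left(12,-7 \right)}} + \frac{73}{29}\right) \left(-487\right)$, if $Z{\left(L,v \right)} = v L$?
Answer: $- \frac{593575}{812} \approx -731.0$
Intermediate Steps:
$Z{\left(L,v \right)} = L v$
$q = 129$ ($q = 6 - -123 = 6 + 123 = 129$)
$-253 + \left(\frac{q}{Z{\left(12,-7 \right)}} + \frac{73}{29}\right) \left(-487\right) = -253 + \left(\frac{129}{12 \left(-7\right)} + \frac{73}{29}\right) \left(-487\right) = -253 + \left(\frac{129}{-84} + 73 \cdot \frac{1}{29}\right) \left(-487\right) = -253 + \left(129 \left(- \frac{1}{84}\right) + \frac{73}{29}\right) \left(-487\right) = -253 + \left(- \frac{43}{28} + \frac{73}{29}\right) \left(-487\right) = -253 + \frac{797}{812} \left(-487\right) = -253 - \frac{388139}{812} = - \frac{593575}{812}$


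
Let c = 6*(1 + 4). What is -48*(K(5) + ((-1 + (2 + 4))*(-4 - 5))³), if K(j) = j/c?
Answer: 4373992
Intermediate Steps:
c = 30 (c = 6*5 = 30)
K(j) = j/30
-48*(K(5) + ((-1 + (2 + 4))*(-4 - 5))³) = -48*((1/30)*5 + ((-1 + (2 + 4))*(-4 - 5))³) = -48*(⅙ + ((-1 + 6)*(-9))³) = -48*(⅙ + (5*(-9))³) = -48*(⅙ + (-45)³) = -48*(⅙ - 91125) = -48*(-546749/6) = 4373992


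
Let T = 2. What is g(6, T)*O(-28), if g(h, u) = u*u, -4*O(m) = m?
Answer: 28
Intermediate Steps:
O(m) = -m/4
g(h, u) = u²
g(6, T)*O(-28) = 2²*(-¼*(-28)) = 4*7 = 28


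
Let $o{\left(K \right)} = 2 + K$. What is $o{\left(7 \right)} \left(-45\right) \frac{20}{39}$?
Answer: $- \frac{2700}{13} \approx -207.69$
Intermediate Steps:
$o{\left(7 \right)} \left(-45\right) \frac{20}{39} = \left(2 + 7\right) \left(-45\right) \frac{20}{39} = 9 \left(-45\right) 20 \cdot \frac{1}{39} = \left(-405\right) \frac{20}{39} = - \frac{2700}{13}$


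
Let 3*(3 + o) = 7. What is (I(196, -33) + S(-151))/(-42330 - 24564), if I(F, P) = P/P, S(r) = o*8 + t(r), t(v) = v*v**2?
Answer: 5164433/100341 ≈ 51.469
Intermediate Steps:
o = -2/3 (o = -3 + (1/3)*7 = -3 + 7/3 = -2/3 ≈ -0.66667)
t(v) = v**3
S(r) = -16/3 + r**3 (S(r) = -2/3*8 + r**3 = -16/3 + r**3)
I(F, P) = 1
(I(196, -33) + S(-151))/(-42330 - 24564) = (1 + (-16/3 + (-151)**3))/(-42330 - 24564) = (1 + (-16/3 - 3442951))/(-66894) = (1 - 10328869/3)*(-1/66894) = -10328866/3*(-1/66894) = 5164433/100341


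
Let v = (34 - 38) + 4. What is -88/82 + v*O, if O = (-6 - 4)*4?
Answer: -44/41 ≈ -1.0732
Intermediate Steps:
v = 0 (v = -4 + 4 = 0)
O = -40 (O = -10*4 = -40)
-88/82 + v*O = -88/82 + 0*(-40) = -88*1/82 + 0 = -44/41 + 0 = -44/41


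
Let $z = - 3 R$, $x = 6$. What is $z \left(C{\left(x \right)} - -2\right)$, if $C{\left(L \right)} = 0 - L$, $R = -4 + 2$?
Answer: $-24$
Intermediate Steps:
$R = -2$
$C{\left(L \right)} = - L$
$z = 6$ ($z = \left(-3\right) \left(-2\right) = 6$)
$z \left(C{\left(x \right)} - -2\right) = 6 \left(\left(-1\right) 6 - -2\right) = 6 \left(-6 + 2\right) = 6 \left(-4\right) = -24$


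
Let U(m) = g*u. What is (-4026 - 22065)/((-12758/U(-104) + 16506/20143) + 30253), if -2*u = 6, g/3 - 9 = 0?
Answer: -42569632053/49618601879 ≈ -0.85794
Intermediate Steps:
g = 27 (g = 27 + 3*0 = 27 + 0 = 27)
u = -3 (u = -½*6 = -3)
U(m) = -81 (U(m) = 27*(-3) = -81)
(-4026 - 22065)/((-12758/U(-104) + 16506/20143) + 30253) = (-4026 - 22065)/((-12758/(-81) + 16506/20143) + 30253) = -26091/((-12758*(-1/81) + 16506*(1/20143)) + 30253) = -26091/((12758/81 + 16506/20143) + 30253) = -26091/(258321380/1631583 + 30253) = -26091/49618601879/1631583 = -26091*1631583/49618601879 = -42569632053/49618601879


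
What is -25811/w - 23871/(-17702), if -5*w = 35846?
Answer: 785052869/158636473 ≈ 4.9488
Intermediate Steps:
w = -35846/5 (w = -⅕*35846 = -35846/5 ≈ -7169.2)
-25811/w - 23871/(-17702) = -25811/(-35846/5) - 23871/(-17702) = -25811*(-5/35846) - 23871*(-1/17702) = 129055/35846 + 23871/17702 = 785052869/158636473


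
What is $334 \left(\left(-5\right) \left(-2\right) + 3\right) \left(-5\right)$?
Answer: $-21710$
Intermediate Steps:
$334 \left(\left(-5\right) \left(-2\right) + 3\right) \left(-5\right) = 334 \left(10 + 3\right) \left(-5\right) = 334 \cdot 13 \left(-5\right) = 334 \left(-65\right) = -21710$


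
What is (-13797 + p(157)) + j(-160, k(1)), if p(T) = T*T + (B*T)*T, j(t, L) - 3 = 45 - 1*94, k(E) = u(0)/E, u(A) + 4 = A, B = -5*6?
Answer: -728664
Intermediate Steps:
B = -30
u(A) = -4 + A
k(E) = -4/E (k(E) = (-4 + 0)/E = -4/E)
j(t, L) = -46 (j(t, L) = 3 + (45 - 1*94) = 3 + (45 - 94) = 3 - 49 = -46)
p(T) = -29*T² (p(T) = T*T + (-30*T)*T = T² - 30*T² = -29*T²)
(-13797 + p(157)) + j(-160, k(1)) = (-13797 - 29*157²) - 46 = (-13797 - 29*24649) - 46 = (-13797 - 714821) - 46 = -728618 - 46 = -728664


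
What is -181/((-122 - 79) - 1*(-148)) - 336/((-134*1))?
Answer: 21031/3551 ≈ 5.9226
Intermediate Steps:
-181/((-122 - 79) - 1*(-148)) - 336/((-134*1)) = -181/(-201 + 148) - 336/(-134) = -181/(-53) - 336*(-1/134) = -181*(-1/53) + 168/67 = 181/53 + 168/67 = 21031/3551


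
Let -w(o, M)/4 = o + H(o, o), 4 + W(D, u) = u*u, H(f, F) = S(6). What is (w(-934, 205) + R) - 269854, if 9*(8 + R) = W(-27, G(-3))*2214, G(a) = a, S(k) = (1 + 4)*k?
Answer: -265016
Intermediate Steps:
S(k) = 5*k
H(f, F) = 30 (H(f, F) = 5*6 = 30)
W(D, u) = -4 + u² (W(D, u) = -4 + u*u = -4 + u²)
w(o, M) = -120 - 4*o (w(o, M) = -4*(o + 30) = -4*(30 + o) = -120 - 4*o)
R = 1222 (R = -8 + ((-4 + (-3)²)*2214)/9 = -8 + ((-4 + 9)*2214)/9 = -8 + (5*2214)/9 = -8 + (⅑)*11070 = -8 + 1230 = 1222)
(w(-934, 205) + R) - 269854 = ((-120 - 4*(-934)) + 1222) - 269854 = ((-120 + 3736) + 1222) - 269854 = (3616 + 1222) - 269854 = 4838 - 269854 = -265016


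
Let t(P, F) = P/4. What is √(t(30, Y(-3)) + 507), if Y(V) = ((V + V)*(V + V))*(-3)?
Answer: 7*√42/2 ≈ 22.683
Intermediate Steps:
Y(V) = -12*V² (Y(V) = ((2*V)*(2*V))*(-3) = (4*V²)*(-3) = -12*V²)
t(P, F) = P/4 (t(P, F) = P*(¼) = P/4)
√(t(30, Y(-3)) + 507) = √((¼)*30 + 507) = √(15/2 + 507) = √(1029/2) = 7*√42/2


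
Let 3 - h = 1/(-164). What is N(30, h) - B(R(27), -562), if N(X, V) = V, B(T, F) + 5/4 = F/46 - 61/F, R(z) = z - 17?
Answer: 4336433/264983 ≈ 16.365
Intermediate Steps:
R(z) = -17 + z
B(T, F) = -5/4 - 61/F + F/46 (B(T, F) = -5/4 + (F/46 - 61/F) = -5/4 + (-61/F + F/46) = -5/4 - 61/F + F/46)
h = 493/164 (h = 3 - 1/(-164) = 3 - 1*(-1/164) = 3 + 1/164 = 493/164 ≈ 3.0061)
N(30, h) - B(R(27), -562) = 493/164 - (-5/4 - 61/(-562) + (1/46)*(-562)) = 493/164 - (-5/4 - 61*(-1/562) - 281/23) = 493/164 - (-5/4 + 61/562 - 281/23) = 493/164 - 1*(-345353/25852) = 493/164 + 345353/25852 = 4336433/264983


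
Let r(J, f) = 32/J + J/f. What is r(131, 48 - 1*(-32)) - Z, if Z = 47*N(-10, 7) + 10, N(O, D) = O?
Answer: 4840521/10480 ≈ 461.88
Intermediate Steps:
Z = -460 (Z = 47*(-10) + 10 = -470 + 10 = -460)
r(131, 48 - 1*(-32)) - Z = (32/131 + 131/(48 - 1*(-32))) - 1*(-460) = (32*(1/131) + 131/(48 + 32)) + 460 = (32/131 + 131/80) + 460 = 19721/10480 + 460 = 4840521/10480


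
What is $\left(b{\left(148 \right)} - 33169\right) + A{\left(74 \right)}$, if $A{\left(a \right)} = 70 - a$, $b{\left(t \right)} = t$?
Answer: $-33025$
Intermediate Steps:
$\left(b{\left(148 \right)} - 33169\right) + A{\left(74 \right)} = \left(148 - 33169\right) + \left(70 - 74\right) = -33021 + \left(70 - 74\right) = -33021 - 4 = -33025$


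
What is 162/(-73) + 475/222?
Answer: -1289/16206 ≈ -0.079538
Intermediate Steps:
162/(-73) + 475/222 = 162*(-1/73) + 475*(1/222) = -162/73 + 475/222 = -1289/16206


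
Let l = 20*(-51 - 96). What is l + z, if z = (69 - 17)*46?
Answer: -548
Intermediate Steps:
z = 2392 (z = 52*46 = 2392)
l = -2940 (l = 20*(-147) = -2940)
l + z = -2940 + 2392 = -548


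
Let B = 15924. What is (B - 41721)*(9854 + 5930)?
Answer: -407179848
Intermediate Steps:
(B - 41721)*(9854 + 5930) = (15924 - 41721)*(9854 + 5930) = -25797*15784 = -407179848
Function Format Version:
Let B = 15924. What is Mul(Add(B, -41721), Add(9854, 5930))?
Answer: -407179848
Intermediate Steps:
Mul(Add(B, -41721), Add(9854, 5930)) = Mul(Add(15924, -41721), Add(9854, 5930)) = Mul(-25797, 15784) = -407179848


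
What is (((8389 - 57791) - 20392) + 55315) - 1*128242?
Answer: -142721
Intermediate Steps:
(((8389 - 57791) - 20392) + 55315) - 1*128242 = ((-49402 - 20392) + 55315) - 128242 = (-69794 + 55315) - 128242 = -14479 - 128242 = -142721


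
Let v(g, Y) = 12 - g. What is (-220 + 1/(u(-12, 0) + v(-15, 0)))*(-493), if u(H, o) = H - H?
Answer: 2927927/27 ≈ 1.0844e+5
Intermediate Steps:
u(H, o) = 0
(-220 + 1/(u(-12, 0) + v(-15, 0)))*(-493) = (-220 + 1/(0 + (12 - 1*(-15))))*(-493) = (-220 + 1/(0 + (12 + 15)))*(-493) = (-220 + 1/(0 + 27))*(-493) = (-220 + 1/27)*(-493) = -5939/27*(-493) = 2927927/27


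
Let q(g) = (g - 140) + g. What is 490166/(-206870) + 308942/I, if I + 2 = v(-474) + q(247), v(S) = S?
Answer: -15992657948/6309535 ≈ -2534.7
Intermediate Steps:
q(g) = -140 + 2*g (q(g) = (-140 + g) + g = -140 + 2*g)
I = -122 (I = -2 + (-474 + (-140 + 2*247)) = -2 + (-474 + (-140 + 494)) = -2 + (-474 + 354) = -2 - 120 = -122)
490166/(-206870) + 308942/I = 490166/(-206870) + 308942/(-122) = 490166*(-1/206870) + 308942*(-1/122) = -245083/103435 - 154471/61 = -15992657948/6309535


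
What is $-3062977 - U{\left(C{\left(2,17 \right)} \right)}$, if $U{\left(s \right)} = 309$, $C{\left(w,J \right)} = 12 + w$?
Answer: $-3063286$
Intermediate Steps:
$-3062977 - U{\left(C{\left(2,17 \right)} \right)} = -3062977 - 309 = -3063286$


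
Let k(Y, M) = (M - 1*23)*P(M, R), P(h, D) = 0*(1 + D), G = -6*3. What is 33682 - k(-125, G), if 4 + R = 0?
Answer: 33682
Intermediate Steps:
G = -18
R = -4 (R = -4 + 0 = -4)
P(h, D) = 0
k(Y, M) = 0 (k(Y, M) = (M - 1*23)*0 = (M - 23)*0 = (-23 + M)*0 = 0)
33682 - k(-125, G) = 33682 - 1*0 = 33682 + 0 = 33682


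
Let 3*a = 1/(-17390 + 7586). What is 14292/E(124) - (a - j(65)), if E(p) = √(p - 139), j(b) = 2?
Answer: 58825/29412 - 4764*I*√15/5 ≈ 2.0 - 3690.2*I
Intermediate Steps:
a = -1/29412 (a = 1/(3*(-17390 + 7586)) = (⅓)/(-9804) = (⅓)*(-1/9804) = -1/29412 ≈ -3.4000e-5)
E(p) = √(-139 + p)
14292/E(124) - (a - j(65)) = 14292/(√(-139 + 124)) - (-1/29412 - 1*2) = 14292/(√(-15)) - (-1/29412 - 2) = 14292/((I*√15)) - 1*(-58825/29412) = 14292*(-I*√15/15) + 58825/29412 = -4764*I*√15/5 + 58825/29412 = 58825/29412 - 4764*I*√15/5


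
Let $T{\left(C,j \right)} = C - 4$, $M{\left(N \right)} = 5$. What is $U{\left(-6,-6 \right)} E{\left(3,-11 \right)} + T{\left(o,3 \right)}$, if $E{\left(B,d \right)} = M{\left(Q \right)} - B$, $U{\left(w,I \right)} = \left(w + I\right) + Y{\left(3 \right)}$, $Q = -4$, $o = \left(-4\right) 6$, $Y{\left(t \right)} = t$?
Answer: $-46$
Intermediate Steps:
$o = -24$
$U{\left(w,I \right)} = 3 + I + w$ ($U{\left(w,I \right)} = \left(w + I\right) + 3 = \left(I + w\right) + 3 = 3 + I + w$)
$T{\left(C,j \right)} = -4 + C$ ($T{\left(C,j \right)} = C - 4 = -4 + C$)
$E{\left(B,d \right)} = 5 - B$
$U{\left(-6,-6 \right)} E{\left(3,-11 \right)} + T{\left(o,3 \right)} = \left(3 - 6 - 6\right) \left(5 - 3\right) - 28 = - 9 \left(5 - 3\right) - 28 = \left(-9\right) 2 - 28 = -18 - 28 = -46$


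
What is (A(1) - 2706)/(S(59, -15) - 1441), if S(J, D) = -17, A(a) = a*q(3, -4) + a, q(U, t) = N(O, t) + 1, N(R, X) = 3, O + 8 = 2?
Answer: 2701/1458 ≈ 1.8525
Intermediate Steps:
O = -6 (O = -8 + 2 = -6)
q(U, t) = 4 (q(U, t) = 3 + 1 = 4)
A(a) = 5*a (A(a) = a*4 + a = 4*a + a = 5*a)
(A(1) - 2706)/(S(59, -15) - 1441) = (5*1 - 2706)/(-17 - 1441) = (5 - 2706)/(-1458) = -2701*(-1/1458) = 2701/1458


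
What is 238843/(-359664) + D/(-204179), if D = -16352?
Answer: -42885499169/73435835856 ≈ -0.58399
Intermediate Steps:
238843/(-359664) + D/(-204179) = 238843/(-359664) - 16352/(-204179) = 238843*(-1/359664) - 16352*(-1/204179) = -238843/359664 + 16352/204179 = -42885499169/73435835856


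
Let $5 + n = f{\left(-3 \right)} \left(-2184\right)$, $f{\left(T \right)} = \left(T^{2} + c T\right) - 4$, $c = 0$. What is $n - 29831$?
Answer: $-40756$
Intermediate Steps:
$f{\left(T \right)} = -4 + T^{2}$ ($f{\left(T \right)} = \left(T^{2} + 0 T\right) - 4 = \left(T^{2} + 0\right) - 4 = T^{2} - 4 = -4 + T^{2}$)
$n = -10925$ ($n = -5 + \left(-4 + \left(-3\right)^{2}\right) \left(-2184\right) = -5 + \left(-4 + 9\right) \left(-2184\right) = -5 + 5 \left(-2184\right) = -5 - 10920 = -10925$)
$n - 29831 = -10925 - 29831 = -40756$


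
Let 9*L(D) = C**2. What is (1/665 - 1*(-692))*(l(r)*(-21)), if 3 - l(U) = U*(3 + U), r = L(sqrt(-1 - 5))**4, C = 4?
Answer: 2510642716432001/1363146165 ≈ 1.8418e+6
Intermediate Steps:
L(D) = 16/9 (L(D) = (1/9)*4**2 = (1/9)*16 = 16/9)
r = 65536/6561 (r = (16/9)**4 = 65536/6561 ≈ 9.9887)
l(U) = 3 - U*(3 + U)
(1/665 - 1*(-692))*(l(r)*(-21)) = (1/665 - 1*(-692))*((3 - (65536/6561)**2 - 3*65536/6561)*(-21)) = (1/665 + 692)*((3 - 1*4294967296/43046721 - 65536/2187)*(-21)) = 460181*((3 - 4294967296/43046721 - 65536/2187)*(-21))/665 = 460181*(-5455772221/43046721*(-21))/665 = (460181/665)*(38190405547/14348907) = 2510642716432001/1363146165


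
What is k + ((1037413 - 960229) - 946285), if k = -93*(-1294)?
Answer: -748759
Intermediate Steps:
k = 120342
k + ((1037413 - 960229) - 946285) = 120342 + ((1037413 - 960229) - 946285) = 120342 + (77184 - 946285) = 120342 - 869101 = -748759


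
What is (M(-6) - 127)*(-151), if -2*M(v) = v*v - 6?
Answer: 21442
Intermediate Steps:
M(v) = 3 - v²/2 (M(v) = -(v*v - 6)/2 = -(v² - 6)/2 = -(-6 + v²)/2 = 3 - v²/2)
(M(-6) - 127)*(-151) = ((3 - ½*(-6)²) - 127)*(-151) = ((3 - ½*36) - 127)*(-151) = ((3 - 18) - 127)*(-151) = (-15 - 127)*(-151) = -142*(-151) = 21442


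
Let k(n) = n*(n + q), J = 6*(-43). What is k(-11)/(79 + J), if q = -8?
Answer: -209/179 ≈ -1.1676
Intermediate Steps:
J = -258
k(n) = n*(-8 + n) (k(n) = n*(n - 8) = n*(-8 + n))
k(-11)/(79 + J) = (-11*(-8 - 11))/(79 - 258) = -11*(-19)/(-179) = 209*(-1/179) = -209/179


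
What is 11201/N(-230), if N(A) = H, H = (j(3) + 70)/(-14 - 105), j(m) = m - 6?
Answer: -1332919/67 ≈ -19894.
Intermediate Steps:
j(m) = -6 + m
H = -67/119 (H = ((-6 + 3) + 70)/(-14 - 105) = (-3 + 70)/(-119) = 67*(-1/119) = -67/119 ≈ -0.56303)
N(A) = -67/119
11201/N(-230) = 11201/(-67/119) = 11201*(-119/67) = -1332919/67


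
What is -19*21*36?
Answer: -14364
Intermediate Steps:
-19*21*36 = -399*36 = -14364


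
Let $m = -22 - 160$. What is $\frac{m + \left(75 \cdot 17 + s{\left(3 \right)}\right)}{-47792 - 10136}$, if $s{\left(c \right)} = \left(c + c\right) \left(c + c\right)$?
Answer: $- \frac{1129}{57928} \approx -0.01949$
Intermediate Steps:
$s{\left(c \right)} = 4 c^{2}$ ($s{\left(c \right)} = 2 c 2 c = 4 c^{2}$)
$m = -182$ ($m = -22 - 160 = -182$)
$\frac{m + \left(75 \cdot 17 + s{\left(3 \right)}\right)}{-47792 - 10136} = \frac{-182 + \left(75 \cdot 17 + 4 \cdot 3^{2}\right)}{-47792 - 10136} = \frac{-182 + \left(1275 + 4 \cdot 9\right)}{-57928} = \left(-182 + \left(1275 + 36\right)\right) \left(- \frac{1}{57928}\right) = \left(-182 + 1311\right) \left(- \frac{1}{57928}\right) = 1129 \left(- \frac{1}{57928}\right) = - \frac{1129}{57928}$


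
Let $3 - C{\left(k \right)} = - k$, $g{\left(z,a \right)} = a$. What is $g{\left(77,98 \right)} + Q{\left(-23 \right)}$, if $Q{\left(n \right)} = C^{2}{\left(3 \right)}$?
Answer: $134$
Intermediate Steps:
$C{\left(k \right)} = 3 + k$ ($C{\left(k \right)} = 3 - - k = 3 + k$)
$Q{\left(n \right)} = 36$ ($Q{\left(n \right)} = \left(3 + 3\right)^{2} = 6^{2} = 36$)
$g{\left(77,98 \right)} + Q{\left(-23 \right)} = 98 + 36 = 134$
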